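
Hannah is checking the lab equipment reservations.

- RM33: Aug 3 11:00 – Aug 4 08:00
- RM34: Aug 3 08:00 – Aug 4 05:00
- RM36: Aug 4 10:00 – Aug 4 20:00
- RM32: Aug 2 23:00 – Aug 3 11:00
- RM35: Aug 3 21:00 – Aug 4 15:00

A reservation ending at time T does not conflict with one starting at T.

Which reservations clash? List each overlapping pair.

RM32 & RM34, RM33 & RM34, RM33 & RM35, RM34 & RM35, RM35 & RM36

Sorted by start: RM32, RM34, RM33, RM35, RM36.
RM34 starts before RM32 ends → RM32 and RM34 overlap.
RM33 starts exactly when RM32 ends (back-to-back, no overlap), so nothing later overlaps RM32 either.
RM33 starts before RM34 ends → RM34 and RM33 overlap.
RM35 starts before RM34 ends → RM34 and RM35 overlap.
RM36 starts after RM34 ends.
RM35 starts before RM33 ends → RM33 and RM35 overlap.
RM36 starts after RM33 ends.
RM36 starts before RM35 ends → RM35 and RM36 overlap.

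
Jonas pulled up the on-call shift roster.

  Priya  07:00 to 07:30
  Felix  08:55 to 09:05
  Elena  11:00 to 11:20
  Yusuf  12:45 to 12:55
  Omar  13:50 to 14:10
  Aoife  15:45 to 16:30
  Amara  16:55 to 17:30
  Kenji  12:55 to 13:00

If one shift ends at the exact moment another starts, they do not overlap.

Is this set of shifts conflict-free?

Sorted by start: Priya, Felix, Elena, Yusuf, Kenji, Omar, Aoife, Amara.
Felix starts after Priya ends, so Priya has no further overlaps.
Elena starts after Felix ends, so Felix has no further overlaps.
Yusuf starts after Elena ends, so Elena has no further overlaps.
Kenji starts exactly when Yusuf ends (back-to-back, no overlap), so Yusuf has no further overlaps.
Omar starts after Kenji ends, so Kenji has no further overlaps.
Aoife starts after Omar ends, so Omar has no further overlaps.
Amara starts after Aoife ends.
Every pair is clear; the schedule has no overlaps.

Yes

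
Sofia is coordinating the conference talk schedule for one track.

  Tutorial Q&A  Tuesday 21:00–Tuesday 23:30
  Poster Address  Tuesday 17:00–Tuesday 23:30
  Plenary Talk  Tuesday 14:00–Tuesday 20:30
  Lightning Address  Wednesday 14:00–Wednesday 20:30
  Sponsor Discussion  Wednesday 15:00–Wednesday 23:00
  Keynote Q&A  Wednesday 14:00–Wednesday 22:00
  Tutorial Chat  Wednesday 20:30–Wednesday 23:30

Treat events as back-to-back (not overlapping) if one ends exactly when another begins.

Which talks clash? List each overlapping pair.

Sorted by start: Plenary Talk, Poster Address, Tutorial Q&A, Lightning Address, Keynote Q&A, Sponsor Discussion, Tutorial Chat.
Poster Address starts before Plenary Talk ends → Plenary Talk and Poster Address overlap.
Tutorial Q&A starts after Plenary Talk ends, so nothing later overlaps Plenary Talk either.
Tutorial Q&A starts before Poster Address ends → Poster Address and Tutorial Q&A overlap.
Lightning Address starts after Poster Address ends, so nothing later overlaps Poster Address either.
Lightning Address starts after Tutorial Q&A ends, so nothing later overlaps Tutorial Q&A either.
Keynote Q&A starts before Lightning Address ends → Lightning Address and Keynote Q&A overlap.
Sponsor Discussion starts before Lightning Address ends → Lightning Address and Sponsor Discussion overlap.
Tutorial Chat starts exactly when Lightning Address ends (back-to-back, no overlap).
Sponsor Discussion starts before Keynote Q&A ends → Keynote Q&A and Sponsor Discussion overlap.
Tutorial Chat starts before Keynote Q&A ends → Keynote Q&A and Tutorial Chat overlap.
Tutorial Chat starts before Sponsor Discussion ends → Sponsor Discussion and Tutorial Chat overlap.

Keynote Q&A & Lightning Address, Keynote Q&A & Sponsor Discussion, Keynote Q&A & Tutorial Chat, Lightning Address & Sponsor Discussion, Plenary Talk & Poster Address, Poster Address & Tutorial Q&A, Sponsor Discussion & Tutorial Chat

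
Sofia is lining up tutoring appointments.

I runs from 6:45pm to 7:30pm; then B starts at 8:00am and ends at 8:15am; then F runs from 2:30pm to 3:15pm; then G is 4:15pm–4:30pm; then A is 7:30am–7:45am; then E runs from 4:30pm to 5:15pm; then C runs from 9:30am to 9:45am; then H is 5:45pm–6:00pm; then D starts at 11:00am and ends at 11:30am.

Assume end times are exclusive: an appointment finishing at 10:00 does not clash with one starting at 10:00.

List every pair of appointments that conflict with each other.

none

Sorted by start: A, B, C, D, F, G, E, H, I.
B starts after A ends; A is clear from here.
C starts after B ends; B is clear from here.
D starts after C ends; C is clear from here.
F starts after D ends; D is clear from here.
G starts after F ends; F is clear from here.
E starts exactly when G ends (back-to-back, no overlap); G is clear from here.
H starts after E ends; E is clear from here.
I starts after H ends.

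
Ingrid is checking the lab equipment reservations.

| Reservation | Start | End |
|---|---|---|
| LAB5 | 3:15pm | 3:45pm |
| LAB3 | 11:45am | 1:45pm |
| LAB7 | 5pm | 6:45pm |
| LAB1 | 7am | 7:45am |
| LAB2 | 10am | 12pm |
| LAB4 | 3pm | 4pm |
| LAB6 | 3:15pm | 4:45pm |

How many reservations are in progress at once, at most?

3

Sort all start/end points and keep a running count:
7am start LAB1 → 1
7:45am end LAB1 → 0
10am start LAB2 → 1
11:45am start LAB3 → 2
12pm end LAB2 → 1
1:45pm end LAB3 → 0
3pm start LAB4 → 1
3:15pm start LAB5 → 2
3:15pm start LAB6 → 3
3:45pm end LAB5 → 2
4pm end LAB4 → 1
4:45pm end LAB6 → 0
5pm start LAB7 → 1
6:45pm end LAB7 → 0
Peak is 3, at 3:15pm (LAB4, LAB5, LAB6).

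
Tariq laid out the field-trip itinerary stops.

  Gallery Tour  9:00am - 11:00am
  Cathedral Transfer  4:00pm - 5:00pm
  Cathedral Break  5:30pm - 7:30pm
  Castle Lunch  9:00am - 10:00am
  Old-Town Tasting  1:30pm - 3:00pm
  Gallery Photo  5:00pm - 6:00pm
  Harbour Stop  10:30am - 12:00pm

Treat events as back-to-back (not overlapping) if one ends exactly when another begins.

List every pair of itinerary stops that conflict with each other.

Check each pair: they overlap iff neither finishes before the other starts.
Sorted by start: Gallery Tour, Castle Lunch, Harbour Stop, Old-Town Tasting, Cathedral Transfer, Gallery Photo, Cathedral Break.
Castle Lunch starts before Gallery Tour ends → Gallery Tour and Castle Lunch overlap.
Harbour Stop starts before Gallery Tour ends → Gallery Tour and Harbour Stop overlap.
Old-Town Tasting starts after Gallery Tour ends — done with Gallery Tour.
Harbour Stop starts after Castle Lunch ends — done with Castle Lunch.
Old-Town Tasting starts after Harbour Stop ends — done with Harbour Stop.
Cathedral Transfer starts after Old-Town Tasting ends — done with Old-Town Tasting.
Gallery Photo starts exactly when Cathedral Transfer ends (back-to-back, no overlap) — done with Cathedral Transfer.
Cathedral Break starts before Gallery Photo ends → Gallery Photo and Cathedral Break overlap.

Castle Lunch & Gallery Tour, Cathedral Break & Gallery Photo, Gallery Tour & Harbour Stop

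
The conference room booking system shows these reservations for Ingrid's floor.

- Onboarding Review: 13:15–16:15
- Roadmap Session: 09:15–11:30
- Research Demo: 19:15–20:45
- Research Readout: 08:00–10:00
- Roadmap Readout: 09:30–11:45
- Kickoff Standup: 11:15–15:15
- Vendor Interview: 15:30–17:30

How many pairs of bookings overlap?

Sorted by start: Research Readout, Roadmap Session, Roadmap Readout, Kickoff Standup, Onboarding Review, Vendor Interview, Research Demo.
Roadmap Session starts before Research Readout ends → Research Readout and Roadmap Session overlap.
Roadmap Readout starts before Research Readout ends → Research Readout and Roadmap Readout overlap.
Kickoff Standup starts after Research Readout ends — done with Research Readout.
Roadmap Readout starts before Roadmap Session ends → Roadmap Session and Roadmap Readout overlap.
Kickoff Standup starts before Roadmap Session ends → Roadmap Session and Kickoff Standup overlap.
Onboarding Review starts after Roadmap Session ends — done with Roadmap Session.
Kickoff Standup starts before Roadmap Readout ends → Roadmap Readout and Kickoff Standup overlap.
Onboarding Review starts after Roadmap Readout ends — done with Roadmap Readout.
Onboarding Review starts before Kickoff Standup ends → Kickoff Standup and Onboarding Review overlap.
Vendor Interview starts after Kickoff Standup ends — done with Kickoff Standup.
Vendor Interview starts before Onboarding Review ends → Onboarding Review and Vendor Interview overlap.
Research Demo starts after Onboarding Review ends.
Research Demo starts after Vendor Interview ends.
Overlapping pairs: Kickoff Standup & Onboarding Review, Kickoff Standup & Roadmap Readout, Kickoff Standup & Roadmap Session, Onboarding Review & Vendor Interview, Research Readout & Roadmap Readout, Research Readout & Roadmap Session, Roadmap Readout & Roadmap Session — 7 in total.

7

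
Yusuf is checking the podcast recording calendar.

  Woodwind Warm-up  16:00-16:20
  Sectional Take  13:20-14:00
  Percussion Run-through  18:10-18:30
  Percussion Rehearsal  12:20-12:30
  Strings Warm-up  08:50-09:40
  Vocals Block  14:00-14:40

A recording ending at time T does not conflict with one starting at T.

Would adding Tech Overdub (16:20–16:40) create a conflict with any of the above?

Strings Warm-up: ends 09:40 at or before Tech Overdub starts 16:20 → clear.
Percussion Rehearsal: ends 12:30 at or before Tech Overdub starts 16:20 → clear.
Sectional Take: ends 14:00 at or before Tech Overdub starts 16:20 → clear.
Vocals Block: ends 14:40 at or before Tech Overdub starts 16:20 → clear.
Woodwind Warm-up: ends 16:20 at or before Tech Overdub starts 16:20 → clear.
Percussion Run-through: starts 18:10 at or after Tech Overdub ends 16:40 → clear.

No — it doesn't clash with anything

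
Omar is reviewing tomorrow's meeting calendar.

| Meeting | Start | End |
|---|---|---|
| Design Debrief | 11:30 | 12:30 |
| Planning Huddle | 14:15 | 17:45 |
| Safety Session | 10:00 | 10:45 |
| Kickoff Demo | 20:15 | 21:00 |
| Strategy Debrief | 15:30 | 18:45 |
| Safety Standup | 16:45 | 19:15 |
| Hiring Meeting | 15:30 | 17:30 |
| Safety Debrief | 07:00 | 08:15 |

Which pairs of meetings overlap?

Sorted by start: Safety Debrief, Safety Session, Design Debrief, Planning Huddle, Hiring Meeting, Strategy Debrief, Safety Standup, Kickoff Demo.
Safety Session starts after Safety Debrief ends, so Safety Debrief has no further overlaps.
Design Debrief starts after Safety Session ends, so Safety Session has no further overlaps.
Planning Huddle starts after Design Debrief ends, so Design Debrief has no further overlaps.
Hiring Meeting starts before Planning Huddle ends → Planning Huddle and Hiring Meeting overlap.
Strategy Debrief starts before Planning Huddle ends → Planning Huddle and Strategy Debrief overlap.
Safety Standup starts before Planning Huddle ends → Planning Huddle and Safety Standup overlap.
Kickoff Demo starts after Planning Huddle ends.
Strategy Debrief starts before Hiring Meeting ends → Hiring Meeting and Strategy Debrief overlap.
Safety Standup starts before Hiring Meeting ends → Hiring Meeting and Safety Standup overlap.
Kickoff Demo starts after Hiring Meeting ends.
Safety Standup starts before Strategy Debrief ends → Strategy Debrief and Safety Standup overlap.
Kickoff Demo starts after Strategy Debrief ends.
Kickoff Demo starts after Safety Standup ends.

Hiring Meeting & Planning Huddle, Hiring Meeting & Safety Standup, Hiring Meeting & Strategy Debrief, Planning Huddle & Safety Standup, Planning Huddle & Strategy Debrief, Safety Standup & Strategy Debrief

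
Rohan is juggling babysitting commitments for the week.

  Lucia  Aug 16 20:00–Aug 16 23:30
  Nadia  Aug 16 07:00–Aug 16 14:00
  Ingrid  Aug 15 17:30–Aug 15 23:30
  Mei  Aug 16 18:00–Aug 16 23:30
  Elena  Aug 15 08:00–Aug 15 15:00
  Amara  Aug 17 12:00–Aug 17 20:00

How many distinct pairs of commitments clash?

Check each pair: they overlap iff neither finishes before the other starts.
Sorted by start: Elena, Ingrid, Nadia, Mei, Lucia, Amara.
Ingrid starts after Elena ends, so nothing later overlaps Elena either.
Nadia starts after Ingrid ends, so nothing later overlaps Ingrid either.
Mei starts after Nadia ends, so nothing later overlaps Nadia either.
Lucia starts before Mei ends → Mei and Lucia overlap.
Amara starts after Mei ends.
Amara starts after Lucia ends.
Overlapping pairs: Lucia & Mei — 1 in total.

1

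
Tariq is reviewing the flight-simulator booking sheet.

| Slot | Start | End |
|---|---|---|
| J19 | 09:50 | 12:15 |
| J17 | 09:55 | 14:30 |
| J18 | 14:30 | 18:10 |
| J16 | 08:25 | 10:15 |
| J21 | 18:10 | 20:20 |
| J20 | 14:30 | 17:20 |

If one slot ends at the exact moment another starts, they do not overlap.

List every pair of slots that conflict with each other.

J16 & J17, J16 & J19, J17 & J19, J18 & J20

Two intervals overlap when each starts before the other ends.
Sorted by start: J16, J19, J17, J18, J20, J21.
J19 starts before J16 ends → J16 and J19 overlap.
J17 starts before J16 ends → J16 and J17 overlap.
J18 starts after J16 ends, so J16 has no further overlaps.
J17 starts before J19 ends → J19 and J17 overlap.
J18 starts after J19 ends, so J19 has no further overlaps.
J18 starts exactly when J17 ends (back-to-back, no overlap), so J17 has no further overlaps.
J20 starts before J18 ends → J18 and J20 overlap.
J21 starts exactly when J18 ends (back-to-back, no overlap).
J21 starts after J20 ends.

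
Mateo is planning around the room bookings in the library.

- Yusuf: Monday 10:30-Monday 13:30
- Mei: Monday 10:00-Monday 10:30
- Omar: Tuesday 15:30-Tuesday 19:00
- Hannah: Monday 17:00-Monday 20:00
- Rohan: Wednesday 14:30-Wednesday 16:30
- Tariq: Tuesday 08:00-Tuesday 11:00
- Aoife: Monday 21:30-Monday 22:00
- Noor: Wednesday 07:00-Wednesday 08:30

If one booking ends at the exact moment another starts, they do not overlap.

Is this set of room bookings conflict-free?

Two intervals overlap when each starts before the other ends.
Sorted by start: Mei, Yusuf, Hannah, Aoife, Tariq, Omar, Noor, Rohan.
Yusuf starts exactly when Mei ends (back-to-back, no overlap), so nothing later overlaps Mei either.
Hannah starts after Yusuf ends, so nothing later overlaps Yusuf either.
Aoife starts after Hannah ends, so nothing later overlaps Hannah either.
Tariq starts after Aoife ends, so nothing later overlaps Aoife either.
Omar starts after Tariq ends, so nothing later overlaps Tariq either.
Noor starts after Omar ends, so nothing later overlaps Omar either.
Rohan starts after Noor ends.
Every pair is clear; the schedule has no overlaps.

Yes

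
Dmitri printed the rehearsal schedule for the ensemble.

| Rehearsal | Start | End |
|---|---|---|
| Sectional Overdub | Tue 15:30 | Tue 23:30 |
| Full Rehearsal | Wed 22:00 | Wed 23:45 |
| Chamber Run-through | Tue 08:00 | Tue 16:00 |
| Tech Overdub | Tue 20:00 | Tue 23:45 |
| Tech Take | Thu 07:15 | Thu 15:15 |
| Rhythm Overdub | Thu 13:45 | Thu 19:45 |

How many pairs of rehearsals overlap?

Sorted by start: Chamber Run-through, Sectional Overdub, Tech Overdub, Full Rehearsal, Tech Take, Rhythm Overdub.
Sectional Overdub starts before Chamber Run-through ends → Chamber Run-through and Sectional Overdub overlap.
Tech Overdub starts after Chamber Run-through ends, so Chamber Run-through has no further overlaps.
Tech Overdub starts before Sectional Overdub ends → Sectional Overdub and Tech Overdub overlap.
Full Rehearsal starts after Sectional Overdub ends, so Sectional Overdub has no further overlaps.
Full Rehearsal starts after Tech Overdub ends, so Tech Overdub has no further overlaps.
Tech Take starts after Full Rehearsal ends, so Full Rehearsal has no further overlaps.
Rhythm Overdub starts before Tech Take ends → Tech Take and Rhythm Overdub overlap.
Overlapping pairs: Chamber Run-through & Sectional Overdub, Rhythm Overdub & Tech Take, Sectional Overdub & Tech Overdub — 3 in total.

3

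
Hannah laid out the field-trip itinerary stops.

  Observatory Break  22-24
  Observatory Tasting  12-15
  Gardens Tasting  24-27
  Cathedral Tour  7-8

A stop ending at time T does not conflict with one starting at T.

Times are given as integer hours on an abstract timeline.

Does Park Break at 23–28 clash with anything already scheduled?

Cathedral Tour: ends 8 at or before Park Break starts 23 → clear.
Observatory Tasting: ends 15 at or before Park Break starts 23 → clear.
Observatory Break: starts 22 before Park Break ends 28, and ends 24 after Park Break starts 23 → overlap.
Gardens Tasting: starts 24 before Park Break ends 28, and ends 27 after Park Break starts 23 → overlap.
Park Break overlaps Gardens Tasting, Observatory Break.

Yes — it overlaps Gardens Tasting, Observatory Break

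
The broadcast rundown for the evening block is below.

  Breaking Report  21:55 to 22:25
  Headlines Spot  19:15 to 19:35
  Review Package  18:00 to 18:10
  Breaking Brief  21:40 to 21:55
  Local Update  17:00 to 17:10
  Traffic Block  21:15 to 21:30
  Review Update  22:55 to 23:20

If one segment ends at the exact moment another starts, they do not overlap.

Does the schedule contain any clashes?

Check each pair: they overlap iff neither finishes before the other starts.
Sorted by start: Local Update, Review Package, Headlines Spot, Traffic Block, Breaking Brief, Breaking Report, Review Update.
Review Package starts after Local Update ends; Local Update is clear from here.
Headlines Spot starts after Review Package ends; Review Package is clear from here.
Traffic Block starts after Headlines Spot ends; Headlines Spot is clear from here.
Breaking Brief starts after Traffic Block ends; Traffic Block is clear from here.
Breaking Report starts exactly when Breaking Brief ends (back-to-back, no overlap); Breaking Brief is clear from here.
Review Update starts after Breaking Report ends.
Every pair is clear; the schedule has no overlaps.

No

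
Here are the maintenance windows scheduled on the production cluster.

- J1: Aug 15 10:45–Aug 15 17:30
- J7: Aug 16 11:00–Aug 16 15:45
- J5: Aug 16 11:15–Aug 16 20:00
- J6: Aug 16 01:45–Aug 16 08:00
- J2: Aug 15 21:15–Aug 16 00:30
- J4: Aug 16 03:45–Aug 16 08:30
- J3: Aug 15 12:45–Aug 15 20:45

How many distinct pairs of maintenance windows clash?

Check each pair: they overlap iff neither finishes before the other starts.
Sorted by start: J1, J3, J2, J6, J4, J7, J5.
J3 starts before J1 ends → J1 and J3 overlap.
J2 starts after J1 ends, so nothing later overlaps J1 either.
J2 starts after J3 ends, so nothing later overlaps J3 either.
J6 starts after J2 ends, so nothing later overlaps J2 either.
J4 starts before J6 ends → J6 and J4 overlap.
J7 starts after J6 ends, so nothing later overlaps J6 either.
J7 starts after J4 ends, so nothing later overlaps J4 either.
J5 starts before J7 ends → J7 and J5 overlap.
Overlapping pairs: J1 & J3, J4 & J6, J5 & J7 — 3 in total.

3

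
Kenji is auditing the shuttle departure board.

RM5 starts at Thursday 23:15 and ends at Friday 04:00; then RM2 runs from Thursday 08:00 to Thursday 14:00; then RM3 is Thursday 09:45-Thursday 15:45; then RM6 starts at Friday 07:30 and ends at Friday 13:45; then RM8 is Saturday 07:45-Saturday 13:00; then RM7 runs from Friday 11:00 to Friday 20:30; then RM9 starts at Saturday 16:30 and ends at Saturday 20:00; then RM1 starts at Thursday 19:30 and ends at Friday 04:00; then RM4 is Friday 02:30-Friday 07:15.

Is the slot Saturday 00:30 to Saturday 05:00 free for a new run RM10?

Yes — the slot is free

RM2: ends Thursday 14:00 at or before RM10 starts Saturday 00:30 → clear.
RM3: ends Thursday 15:45 at or before RM10 starts Saturday 00:30 → clear.
RM1: ends Friday 04:00 at or before RM10 starts Saturday 00:30 → clear.
RM5: ends Friday 04:00 at or before RM10 starts Saturday 00:30 → clear.
RM4: ends Friday 07:15 at or before RM10 starts Saturday 00:30 → clear.
RM6: ends Friday 13:45 at or before RM10 starts Saturday 00:30 → clear.
RM7: ends Friday 20:30 at or before RM10 starts Saturday 00:30 → clear.
RM8: starts Saturday 07:45 at or after RM10 ends Saturday 05:00 → clear.
RM9: starts Saturday 16:30 at or after RM10 ends Saturday 05:00 → clear.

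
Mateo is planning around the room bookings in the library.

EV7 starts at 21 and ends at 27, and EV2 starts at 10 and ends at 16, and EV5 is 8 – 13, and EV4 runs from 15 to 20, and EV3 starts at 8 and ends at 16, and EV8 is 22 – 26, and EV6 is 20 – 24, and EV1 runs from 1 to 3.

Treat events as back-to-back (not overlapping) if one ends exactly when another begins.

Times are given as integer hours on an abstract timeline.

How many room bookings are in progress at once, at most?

Sweep the timeline, counting +1 at each start and −1 at each end (ends before starts at a tie):
1 start EV1 → 1
3 end EV1 → 0
8 start EV3 → 1
8 start EV5 → 2
10 start EV2 → 3
13 end EV5 → 2
15 start EV4 → 3
16 end EV2 → 2
16 end EV3 → 1
20 end EV4 → 0
20 start EV6 → 1
21 start EV7 → 2
22 start EV8 → 3
24 end EV6 → 2
26 end EV8 → 1
27 end EV7 → 0
Peak is 3, at 10 (EV2, EV3, EV5).

3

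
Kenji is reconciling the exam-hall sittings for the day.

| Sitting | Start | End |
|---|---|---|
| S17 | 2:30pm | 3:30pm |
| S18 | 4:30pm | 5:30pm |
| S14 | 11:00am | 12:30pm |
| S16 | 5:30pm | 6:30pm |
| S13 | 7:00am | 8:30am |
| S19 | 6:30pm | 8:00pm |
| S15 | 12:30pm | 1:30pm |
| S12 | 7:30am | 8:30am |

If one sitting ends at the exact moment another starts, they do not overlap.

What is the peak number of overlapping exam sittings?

Walk through starts and ends in time order (an end at T is processed before a start at T):
7:00am start S13 → 1
7:30am start S12 → 2
8:30am end S12 → 1
8:30am end S13 → 0
11:00am start S14 → 1
12:30pm end S14 → 0
12:30pm start S15 → 1
1:30pm end S15 → 0
2:30pm start S17 → 1
3:30pm end S17 → 0
4:30pm start S18 → 1
5:30pm end S18 → 0
5:30pm start S16 → 1
6:30pm end S16 → 0
6:30pm start S19 → 1
8:00pm end S19 → 0
Peak is 2, at 7:30am (S12, S13).

2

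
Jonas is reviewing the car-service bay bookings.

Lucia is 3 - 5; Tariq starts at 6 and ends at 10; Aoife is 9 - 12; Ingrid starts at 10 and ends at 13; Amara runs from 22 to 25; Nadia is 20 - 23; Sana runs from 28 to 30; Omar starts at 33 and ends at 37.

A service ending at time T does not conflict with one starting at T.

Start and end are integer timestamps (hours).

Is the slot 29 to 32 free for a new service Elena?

No — it overlaps Sana

Lucia: ends 5 at or before Elena starts 29 → clear.
Tariq: ends 10 at or before Elena starts 29 → clear.
Aoife: ends 12 at or before Elena starts 29 → clear.
Ingrid: ends 13 at or before Elena starts 29 → clear.
Nadia: ends 23 at or before Elena starts 29 → clear.
Amara: ends 25 at or before Elena starts 29 → clear.
Sana: starts 28 before Elena ends 32, and ends 30 after Elena starts 29 → overlap.
Omar: starts 33 at or after Elena ends 32 → clear.
Elena overlaps Sana.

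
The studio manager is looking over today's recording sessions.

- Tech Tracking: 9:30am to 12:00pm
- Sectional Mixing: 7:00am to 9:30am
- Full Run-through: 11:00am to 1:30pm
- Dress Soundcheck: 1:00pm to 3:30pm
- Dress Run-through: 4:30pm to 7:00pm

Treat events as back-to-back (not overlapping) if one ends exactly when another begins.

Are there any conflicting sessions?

Sorted by start: Sectional Mixing, Tech Tracking, Full Run-through, Dress Soundcheck, Dress Run-through.
Tech Tracking starts exactly when Sectional Mixing ends (back-to-back, no overlap) — done with Sectional Mixing.
Full Run-through starts before Tech Tracking ends → Tech Tracking and Full Run-through overlap.
That's a conflict, so the schedule is not conflict-free.

Yes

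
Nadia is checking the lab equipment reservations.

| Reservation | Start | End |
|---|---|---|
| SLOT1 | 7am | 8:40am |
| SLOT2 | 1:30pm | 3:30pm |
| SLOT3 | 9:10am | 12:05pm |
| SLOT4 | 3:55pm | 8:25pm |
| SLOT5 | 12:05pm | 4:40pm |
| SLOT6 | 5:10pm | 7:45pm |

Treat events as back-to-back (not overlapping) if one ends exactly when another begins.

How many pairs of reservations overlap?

Sorted by start: SLOT1, SLOT3, SLOT5, SLOT2, SLOT4, SLOT6.
SLOT3 starts after SLOT1 ends; SLOT1 is clear from here.
SLOT5 starts exactly when SLOT3 ends (back-to-back, no overlap); SLOT3 is clear from here.
SLOT2 starts before SLOT5 ends → SLOT5 and SLOT2 overlap.
SLOT4 starts before SLOT5 ends → SLOT5 and SLOT4 overlap.
SLOT6 starts after SLOT5 ends.
SLOT4 starts after SLOT2 ends; SLOT2 is clear from here.
SLOT6 starts before SLOT4 ends → SLOT4 and SLOT6 overlap.
Overlapping pairs: SLOT2 & SLOT5, SLOT4 & SLOT5, SLOT4 & SLOT6 — 3 in total.

3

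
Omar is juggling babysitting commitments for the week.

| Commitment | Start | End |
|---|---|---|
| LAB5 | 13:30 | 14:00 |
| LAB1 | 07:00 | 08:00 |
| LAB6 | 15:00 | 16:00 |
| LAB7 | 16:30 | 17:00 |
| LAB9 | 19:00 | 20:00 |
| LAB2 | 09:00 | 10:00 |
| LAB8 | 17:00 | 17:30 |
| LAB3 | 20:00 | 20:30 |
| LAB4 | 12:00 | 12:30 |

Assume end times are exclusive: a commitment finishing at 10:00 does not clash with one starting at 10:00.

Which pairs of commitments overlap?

Sorted by start: LAB1, LAB2, LAB4, LAB5, LAB6, LAB7, LAB8, LAB9, LAB3.
LAB2 starts after LAB1 ends; LAB1 is clear from here.
LAB4 starts after LAB2 ends; LAB2 is clear from here.
LAB5 starts after LAB4 ends; LAB4 is clear from here.
LAB6 starts after LAB5 ends; LAB5 is clear from here.
LAB7 starts after LAB6 ends; LAB6 is clear from here.
LAB8 starts exactly when LAB7 ends (back-to-back, no overlap); LAB7 is clear from here.
LAB9 starts after LAB8 ends; LAB8 is clear from here.
LAB3 starts exactly when LAB9 ends (back-to-back, no overlap).

none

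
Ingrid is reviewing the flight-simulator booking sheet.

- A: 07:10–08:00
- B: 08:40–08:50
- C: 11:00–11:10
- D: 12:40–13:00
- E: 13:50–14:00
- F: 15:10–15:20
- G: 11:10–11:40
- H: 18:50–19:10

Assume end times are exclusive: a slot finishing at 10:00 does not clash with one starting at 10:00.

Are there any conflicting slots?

Sorted by start: A, B, C, G, D, E, F, H.
B starts after A ends, so A has no further overlaps.
C starts after B ends, so B has no further overlaps.
G starts exactly when C ends (back-to-back, no overlap), so C has no further overlaps.
D starts after G ends, so G has no further overlaps.
E starts after D ends, so D has no further overlaps.
F starts after E ends, so E has no further overlaps.
H starts after F ends.
Every pair is clear; the schedule has no overlaps.

No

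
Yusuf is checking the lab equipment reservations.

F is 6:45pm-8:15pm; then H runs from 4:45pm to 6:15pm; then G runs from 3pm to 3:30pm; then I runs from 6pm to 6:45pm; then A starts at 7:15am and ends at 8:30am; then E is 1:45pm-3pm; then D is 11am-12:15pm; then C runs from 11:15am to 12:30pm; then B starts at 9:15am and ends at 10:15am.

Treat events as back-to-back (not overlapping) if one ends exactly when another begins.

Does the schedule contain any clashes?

Check each pair: they overlap iff neither finishes before the other starts.
Sorted by start: A, B, D, C, E, G, H, I, F.
B starts after A ends, so nothing later overlaps A either.
D starts after B ends, so nothing later overlaps B either.
C starts before D ends → D and C overlap.
That's a conflict, so the schedule is not conflict-free.

Yes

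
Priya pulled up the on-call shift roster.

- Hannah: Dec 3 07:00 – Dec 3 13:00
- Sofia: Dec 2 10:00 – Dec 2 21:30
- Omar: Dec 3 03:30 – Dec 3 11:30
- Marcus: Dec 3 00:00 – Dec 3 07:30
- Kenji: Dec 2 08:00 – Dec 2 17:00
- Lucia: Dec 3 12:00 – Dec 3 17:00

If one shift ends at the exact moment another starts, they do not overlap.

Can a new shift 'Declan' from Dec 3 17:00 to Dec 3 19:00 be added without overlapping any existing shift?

Kenji: ends Dec 2 17:00 at or before Declan starts Dec 3 17:00 → clear.
Sofia: ends Dec 2 21:30 at or before Declan starts Dec 3 17:00 → clear.
Marcus: ends Dec 3 07:30 at or before Declan starts Dec 3 17:00 → clear.
Omar: ends Dec 3 11:30 at or before Declan starts Dec 3 17:00 → clear.
Hannah: ends Dec 3 13:00 at or before Declan starts Dec 3 17:00 → clear.
Lucia: ends Dec 3 17:00 at or before Declan starts Dec 3 17:00 → clear.

Yes — the slot is free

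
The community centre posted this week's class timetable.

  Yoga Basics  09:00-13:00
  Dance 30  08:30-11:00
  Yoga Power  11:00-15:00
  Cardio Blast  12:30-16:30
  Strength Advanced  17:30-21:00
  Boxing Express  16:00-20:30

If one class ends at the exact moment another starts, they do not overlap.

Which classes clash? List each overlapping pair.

Boxing Express & Cardio Blast, Boxing Express & Strength Advanced, Cardio Blast & Yoga Basics, Cardio Blast & Yoga Power, Dance 30 & Yoga Basics, Yoga Basics & Yoga Power

Sorted by start: Dance 30, Yoga Basics, Yoga Power, Cardio Blast, Boxing Express, Strength Advanced.
Yoga Basics starts before Dance 30 ends → Dance 30 and Yoga Basics overlap.
Yoga Power starts exactly when Dance 30 ends (back-to-back, no overlap); Dance 30 is clear from here.
Yoga Power starts before Yoga Basics ends → Yoga Basics and Yoga Power overlap.
Cardio Blast starts before Yoga Basics ends → Yoga Basics and Cardio Blast overlap.
Boxing Express starts after Yoga Basics ends; Yoga Basics is clear from here.
Cardio Blast starts before Yoga Power ends → Yoga Power and Cardio Blast overlap.
Boxing Express starts after Yoga Power ends; Yoga Power is clear from here.
Boxing Express starts before Cardio Blast ends → Cardio Blast and Boxing Express overlap.
Strength Advanced starts after Cardio Blast ends.
Strength Advanced starts before Boxing Express ends → Boxing Express and Strength Advanced overlap.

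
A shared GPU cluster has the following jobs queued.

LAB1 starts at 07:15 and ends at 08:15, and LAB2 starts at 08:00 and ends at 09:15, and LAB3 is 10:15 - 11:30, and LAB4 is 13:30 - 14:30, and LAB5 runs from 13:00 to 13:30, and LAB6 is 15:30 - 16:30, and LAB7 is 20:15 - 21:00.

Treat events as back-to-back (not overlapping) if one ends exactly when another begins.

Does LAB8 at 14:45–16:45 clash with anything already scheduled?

LAB1: ends 08:15 at or before LAB8 starts 14:45 → clear.
LAB2: ends 09:15 at or before LAB8 starts 14:45 → clear.
LAB3: ends 11:30 at or before LAB8 starts 14:45 → clear.
LAB5: ends 13:30 at or before LAB8 starts 14:45 → clear.
LAB4: ends 14:30 at or before LAB8 starts 14:45 → clear.
LAB6: starts 15:30 before LAB8 ends 16:45, and ends 16:30 after LAB8 starts 14:45 → overlap.
LAB7: starts 20:15 at or after LAB8 ends 16:45 → clear.
LAB8 overlaps LAB6.

Yes — it overlaps LAB6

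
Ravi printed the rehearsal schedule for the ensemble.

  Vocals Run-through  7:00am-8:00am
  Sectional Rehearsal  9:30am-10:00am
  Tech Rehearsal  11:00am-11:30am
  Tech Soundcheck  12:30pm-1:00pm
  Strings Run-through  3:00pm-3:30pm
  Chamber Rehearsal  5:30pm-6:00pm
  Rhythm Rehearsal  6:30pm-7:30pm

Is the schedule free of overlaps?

Sorted by start: Vocals Run-through, Sectional Rehearsal, Tech Rehearsal, Tech Soundcheck, Strings Run-through, Chamber Rehearsal, Rhythm Rehearsal.
Sectional Rehearsal starts after Vocals Run-through ends, so nothing later overlaps Vocals Run-through either.
Tech Rehearsal starts after Sectional Rehearsal ends, so nothing later overlaps Sectional Rehearsal either.
Tech Soundcheck starts after Tech Rehearsal ends, so nothing later overlaps Tech Rehearsal either.
Strings Run-through starts after Tech Soundcheck ends, so nothing later overlaps Tech Soundcheck either.
Chamber Rehearsal starts after Strings Run-through ends, so nothing later overlaps Strings Run-through either.
Rhythm Rehearsal starts after Chamber Rehearsal ends.
Every pair is clear; the schedule has no overlaps.

Yes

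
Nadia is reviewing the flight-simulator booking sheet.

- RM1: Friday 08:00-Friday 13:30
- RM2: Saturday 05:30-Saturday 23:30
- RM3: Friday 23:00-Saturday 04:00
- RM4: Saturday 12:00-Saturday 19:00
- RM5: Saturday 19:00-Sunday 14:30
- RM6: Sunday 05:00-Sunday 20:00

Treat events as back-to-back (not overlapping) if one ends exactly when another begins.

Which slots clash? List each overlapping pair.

RM2 & RM4, RM2 & RM5, RM5 & RM6

Sorted by start: RM1, RM3, RM2, RM4, RM5, RM6.
RM3 starts after RM1 ends — done with RM1.
RM2 starts after RM3 ends — done with RM3.
RM4 starts before RM2 ends → RM2 and RM4 overlap.
RM5 starts before RM2 ends → RM2 and RM5 overlap.
RM6 starts after RM2 ends.
RM5 starts exactly when RM4 ends (back-to-back, no overlap) — done with RM4.
RM6 starts before RM5 ends → RM5 and RM6 overlap.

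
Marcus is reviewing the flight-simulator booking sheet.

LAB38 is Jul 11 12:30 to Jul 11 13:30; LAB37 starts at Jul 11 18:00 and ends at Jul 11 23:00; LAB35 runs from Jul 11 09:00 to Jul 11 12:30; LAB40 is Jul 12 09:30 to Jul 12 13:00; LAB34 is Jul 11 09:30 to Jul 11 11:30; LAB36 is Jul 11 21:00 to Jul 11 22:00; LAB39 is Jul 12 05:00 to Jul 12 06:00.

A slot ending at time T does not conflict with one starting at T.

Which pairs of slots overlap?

LAB34 & LAB35, LAB36 & LAB37

Sorted by start: LAB35, LAB34, LAB38, LAB37, LAB36, LAB39, LAB40.
LAB34 starts before LAB35 ends → LAB35 and LAB34 overlap.
LAB38 starts exactly when LAB35 ends (back-to-back, no overlap) — done with LAB35.
LAB38 starts after LAB34 ends — done with LAB34.
LAB37 starts after LAB38 ends — done with LAB38.
LAB36 starts before LAB37 ends → LAB37 and LAB36 overlap.
LAB39 starts after LAB37 ends — done with LAB37.
LAB39 starts after LAB36 ends — done with LAB36.
LAB40 starts after LAB39 ends.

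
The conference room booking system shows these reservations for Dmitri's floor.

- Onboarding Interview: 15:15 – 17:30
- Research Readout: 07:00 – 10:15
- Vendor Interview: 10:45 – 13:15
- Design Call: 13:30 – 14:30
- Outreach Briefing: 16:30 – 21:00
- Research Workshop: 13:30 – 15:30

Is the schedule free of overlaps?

Check each pair: they overlap iff neither finishes before the other starts.
Sorted by start: Research Readout, Vendor Interview, Research Workshop, Design Call, Onboarding Interview, Outreach Briefing.
Vendor Interview starts after Research Readout ends, so Research Readout has no further overlaps.
Research Workshop starts after Vendor Interview ends, so Vendor Interview has no further overlaps.
Design Call starts before Research Workshop ends → Research Workshop and Design Call overlap.
That's a conflict, so the schedule is not conflict-free.

No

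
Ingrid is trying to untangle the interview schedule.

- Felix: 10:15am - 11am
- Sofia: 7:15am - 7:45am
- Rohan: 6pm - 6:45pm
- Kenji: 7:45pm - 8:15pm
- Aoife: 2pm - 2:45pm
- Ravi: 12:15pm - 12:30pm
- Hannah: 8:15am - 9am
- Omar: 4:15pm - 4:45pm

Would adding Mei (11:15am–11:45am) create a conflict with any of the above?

No — it doesn't clash with anything

Sofia: ends 7:45am at or before Mei starts 11:15am → clear.
Hannah: ends 9am at or before Mei starts 11:15am → clear.
Felix: ends 11am at or before Mei starts 11:15am → clear.
Ravi: starts 12:15pm at or after Mei ends 11:45am → clear.
Aoife: starts 2pm at or after Mei ends 11:45am → clear.
Omar: starts 4:15pm at or after Mei ends 11:45am → clear.
Rohan: starts 6pm at or after Mei ends 11:45am → clear.
Kenji: starts 7:45pm at or after Mei ends 11:45am → clear.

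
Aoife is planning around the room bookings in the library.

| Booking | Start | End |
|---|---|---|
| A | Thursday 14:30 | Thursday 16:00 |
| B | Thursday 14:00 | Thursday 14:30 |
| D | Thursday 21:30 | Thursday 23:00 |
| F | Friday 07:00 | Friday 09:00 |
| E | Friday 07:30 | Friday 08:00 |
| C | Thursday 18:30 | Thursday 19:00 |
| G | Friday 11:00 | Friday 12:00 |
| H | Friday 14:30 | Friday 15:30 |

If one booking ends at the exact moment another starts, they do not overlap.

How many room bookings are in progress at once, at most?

2

Sweep the timeline, counting +1 at each start and −1 at each end (ends before starts at a tie):
Thursday 14:00 start B → 1
Thursday 14:30 end B → 0
Thursday 14:30 start A → 1
Thursday 16:00 end A → 0
Thursday 18:30 start C → 1
Thursday 19:00 end C → 0
Thursday 21:30 start D → 1
Thursday 23:00 end D → 0
Friday 07:00 start F → 1
Friday 07:30 start E → 2
Friday 08:00 end E → 1
Friday 09:00 end F → 0
Friday 11:00 start G → 1
Friday 12:00 end G → 0
Friday 14:30 start H → 1
Friday 15:30 end H → 0
Peak is 2, at Friday 07:30 (E, F).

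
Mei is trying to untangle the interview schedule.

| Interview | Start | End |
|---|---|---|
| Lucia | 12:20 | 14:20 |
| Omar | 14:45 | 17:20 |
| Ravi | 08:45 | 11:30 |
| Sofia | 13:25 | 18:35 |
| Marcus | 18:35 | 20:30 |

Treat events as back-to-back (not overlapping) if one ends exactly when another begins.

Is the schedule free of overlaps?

Two intervals overlap when each starts before the other ends.
Sorted by start: Ravi, Lucia, Sofia, Omar, Marcus.
Lucia starts after Ravi ends; Ravi is clear from here.
Sofia starts before Lucia ends → Lucia and Sofia overlap.
That's a conflict, so the schedule is not conflict-free.

No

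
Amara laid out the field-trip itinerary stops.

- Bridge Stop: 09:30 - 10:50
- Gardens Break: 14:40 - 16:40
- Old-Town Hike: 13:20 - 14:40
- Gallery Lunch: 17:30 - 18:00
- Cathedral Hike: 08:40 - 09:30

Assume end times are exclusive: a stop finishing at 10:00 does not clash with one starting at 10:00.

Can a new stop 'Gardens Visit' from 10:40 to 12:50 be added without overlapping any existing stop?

No — it overlaps Bridge Stop

Cathedral Hike: ends 09:30 at or before Gardens Visit starts 10:40 → clear.
Bridge Stop: starts 09:30 before Gardens Visit ends 12:50, and ends 10:50 after Gardens Visit starts 10:40 → overlap.
Old-Town Hike: starts 13:20 at or after Gardens Visit ends 12:50 → clear.
Gardens Break: starts 14:40 at or after Gardens Visit ends 12:50 → clear.
Gallery Lunch: starts 17:30 at or after Gardens Visit ends 12:50 → clear.
Gardens Visit overlaps Bridge Stop.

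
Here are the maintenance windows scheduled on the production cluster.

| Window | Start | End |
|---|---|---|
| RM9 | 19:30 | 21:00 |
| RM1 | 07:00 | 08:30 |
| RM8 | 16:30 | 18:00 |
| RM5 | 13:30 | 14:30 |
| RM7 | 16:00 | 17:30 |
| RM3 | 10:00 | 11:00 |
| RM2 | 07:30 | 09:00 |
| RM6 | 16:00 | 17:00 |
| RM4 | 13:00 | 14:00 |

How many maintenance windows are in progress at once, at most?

Sort all start/end points and keep a running count:
07:00 start RM1 → 1
07:30 start RM2 → 2
08:30 end RM1 → 1
09:00 end RM2 → 0
10:00 start RM3 → 1
11:00 end RM3 → 0
13:00 start RM4 → 1
13:30 start RM5 → 2
14:00 end RM4 → 1
14:30 end RM5 → 0
16:00 start RM6 → 1
16:00 start RM7 → 2
16:30 start RM8 → 3
17:00 end RM6 → 2
17:30 end RM7 → 1
18:00 end RM8 → 0
19:30 start RM9 → 1
21:00 end RM9 → 0
Peak is 3, at 16:30 (RM6, RM7, RM8).

3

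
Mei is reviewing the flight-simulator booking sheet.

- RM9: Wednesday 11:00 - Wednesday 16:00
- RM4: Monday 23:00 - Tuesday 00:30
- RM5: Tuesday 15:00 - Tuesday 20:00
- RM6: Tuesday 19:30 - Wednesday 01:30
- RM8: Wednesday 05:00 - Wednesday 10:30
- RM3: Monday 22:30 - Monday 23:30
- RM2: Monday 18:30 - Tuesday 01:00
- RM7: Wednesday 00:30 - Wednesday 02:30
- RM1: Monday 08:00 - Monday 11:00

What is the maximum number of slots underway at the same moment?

3

Walk through starts and ends in time order (an end at T is processed before a start at T):
Monday 08:00 start RM1 → 1
Monday 11:00 end RM1 → 0
Monday 18:30 start RM2 → 1
Monday 22:30 start RM3 → 2
Monday 23:00 start RM4 → 3
Monday 23:30 end RM3 → 2
Tuesday 00:30 end RM4 → 1
Tuesday 01:00 end RM2 → 0
Tuesday 15:00 start RM5 → 1
Tuesday 19:30 start RM6 → 2
Tuesday 20:00 end RM5 → 1
Wednesday 00:30 start RM7 → 2
Wednesday 01:30 end RM6 → 1
Wednesday 02:30 end RM7 → 0
Wednesday 05:00 start RM8 → 1
Wednesday 10:30 end RM8 → 0
Wednesday 11:00 start RM9 → 1
Wednesday 16:00 end RM9 → 0
Peak is 3, at Monday 23:00 (RM2, RM3, RM4).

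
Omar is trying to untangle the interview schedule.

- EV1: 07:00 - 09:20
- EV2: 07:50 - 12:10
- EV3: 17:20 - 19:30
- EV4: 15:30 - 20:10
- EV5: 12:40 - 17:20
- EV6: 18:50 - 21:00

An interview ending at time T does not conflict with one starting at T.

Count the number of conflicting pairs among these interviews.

5

Two intervals overlap when each starts before the other ends.
Sorted by start: EV1, EV2, EV5, EV4, EV3, EV6.
EV2 starts before EV1 ends → EV1 and EV2 overlap.
EV5 starts after EV1 ends; EV1 is clear from here.
EV5 starts after EV2 ends; EV2 is clear from here.
EV4 starts before EV5 ends → EV5 and EV4 overlap.
EV3 starts exactly when EV5 ends (back-to-back, no overlap); EV5 is clear from here.
EV3 starts before EV4 ends → EV4 and EV3 overlap.
EV6 starts before EV4 ends → EV4 and EV6 overlap.
EV6 starts before EV3 ends → EV3 and EV6 overlap.
Overlapping pairs: EV1 & EV2, EV3 & EV4, EV3 & EV6, EV4 & EV5, EV4 & EV6 — 5 in total.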